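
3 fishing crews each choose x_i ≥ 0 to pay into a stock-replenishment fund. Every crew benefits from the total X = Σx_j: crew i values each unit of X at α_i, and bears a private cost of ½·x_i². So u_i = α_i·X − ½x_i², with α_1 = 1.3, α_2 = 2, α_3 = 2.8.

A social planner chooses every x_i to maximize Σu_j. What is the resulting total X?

Planner FOC: ∂(Σu_j)/∂x_i = (Σα_j) − x_i = 0, so x_i^SO = Σα_j = 6.1 for every i; X^SO = 18.3.

18.3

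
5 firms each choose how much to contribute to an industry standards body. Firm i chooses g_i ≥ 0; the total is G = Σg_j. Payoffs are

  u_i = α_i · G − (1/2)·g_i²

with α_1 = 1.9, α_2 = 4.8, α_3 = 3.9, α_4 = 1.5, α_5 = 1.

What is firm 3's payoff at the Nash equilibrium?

Firm i's FOC: ∂u_i/∂g_i = α_i − g_i = 0, so g_i* = α_i.
NE contributions = (1.9, 4.8, 3.9, 1.5, 1); G = 13.1.
u_3 = α_3·G − ½·(g_3)² = 3.9·13.1 − ½·3.9² = 43.485.

43.485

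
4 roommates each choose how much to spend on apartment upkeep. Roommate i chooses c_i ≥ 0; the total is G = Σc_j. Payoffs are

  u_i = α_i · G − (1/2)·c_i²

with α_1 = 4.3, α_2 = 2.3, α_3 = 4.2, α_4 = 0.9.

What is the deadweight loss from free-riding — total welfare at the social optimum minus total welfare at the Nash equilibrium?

158.005

Roommate i's FOC: ∂u_i/∂c_i = α_i − c_i = 0, so c_i* = α_i.
NE contributions = (4.3, 2.3, 4.2, 0.9); G = 11.7.
W^NE = (Σα)·G − ½Σα_i² = 11.7² − ½·42.23 = 115.775.
Planner sets c_i = Σα_j = 11.7 for every i, so G^SO = 4·11.7 = 46.8.
W^SO = (Σα)·G^SO − ½·4·(Σα)² = (4/2)·11.7² = 273.78.
Deadweight loss = W^SO − W^NE = 158.005.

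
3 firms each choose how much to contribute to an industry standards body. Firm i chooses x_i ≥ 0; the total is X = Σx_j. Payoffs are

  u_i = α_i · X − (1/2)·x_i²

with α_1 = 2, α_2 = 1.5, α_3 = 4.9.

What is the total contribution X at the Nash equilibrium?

8.4

Firm i's FOC: ∂u_i/∂x_i = α_i − x_i = 0, so x_i* = α_i.
NE contributions = (2, 1.5, 4.9); X = 8.4.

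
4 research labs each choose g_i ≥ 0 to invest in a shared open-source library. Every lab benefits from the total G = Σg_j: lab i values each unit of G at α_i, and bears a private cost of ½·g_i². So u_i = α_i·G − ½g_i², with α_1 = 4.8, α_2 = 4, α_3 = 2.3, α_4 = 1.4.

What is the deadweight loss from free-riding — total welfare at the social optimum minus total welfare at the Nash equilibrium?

179.395

Lab i's FOC: ∂u_i/∂g_i = α_i − g_i = 0, so g_i* = α_i.
NE contributions = (4.8, 4, 2.3, 1.4); G = 12.5.
W^NE = (Σα)·G − ½Σα_i² = 12.5² − ½·46.29 = 133.105.
Planner sets g_i = Σα_j = 12.5 for every i, so G^SO = 4·12.5 = 50.
W^SO = (Σα)·G^SO − ½·4·(Σα)² = (4/2)·12.5² = 312.5.
Deadweight loss = W^SO − W^NE = 179.395.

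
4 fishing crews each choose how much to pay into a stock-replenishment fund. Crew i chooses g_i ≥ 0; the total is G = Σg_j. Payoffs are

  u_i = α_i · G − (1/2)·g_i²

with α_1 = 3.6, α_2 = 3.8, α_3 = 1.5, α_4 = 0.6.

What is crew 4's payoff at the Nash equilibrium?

Crew i's FOC: ∂u_i/∂g_i = α_i − g_i = 0, so g_i* = α_i.
NE contributions = (3.6, 3.8, 1.5, 0.6); G = 9.5.
u_4 = α_4·G − ½·(g_4)² = 0.6·9.5 − ½·0.6² = 5.52.

5.52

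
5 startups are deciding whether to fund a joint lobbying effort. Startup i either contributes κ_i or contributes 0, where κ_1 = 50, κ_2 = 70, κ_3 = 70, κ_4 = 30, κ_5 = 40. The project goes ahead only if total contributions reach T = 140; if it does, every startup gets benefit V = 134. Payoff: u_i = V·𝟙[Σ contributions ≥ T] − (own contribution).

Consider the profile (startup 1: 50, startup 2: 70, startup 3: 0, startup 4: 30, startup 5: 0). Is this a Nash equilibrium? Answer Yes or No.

Total = 150 ≥ 140: provided.
Startup 1 (pledges 50, payoff 84): dropping to 0 → total 100, payoff 0. No gain.
Startup 2 (pledges 70, payoff 64): dropping to 0 → total 80, payoff 0. No gain.
Startup 3 (pledges 0, payoff 134): pledging 70 → total 220, payoff 64. No gain.
Startup 4 (pledges 30, payoff 104): dropping to 0 → total 120, payoff 0. No gain.
Startup 5 (pledges 0, payoff 134): pledging 40 → total 190, payoff 94. No gain.

Yes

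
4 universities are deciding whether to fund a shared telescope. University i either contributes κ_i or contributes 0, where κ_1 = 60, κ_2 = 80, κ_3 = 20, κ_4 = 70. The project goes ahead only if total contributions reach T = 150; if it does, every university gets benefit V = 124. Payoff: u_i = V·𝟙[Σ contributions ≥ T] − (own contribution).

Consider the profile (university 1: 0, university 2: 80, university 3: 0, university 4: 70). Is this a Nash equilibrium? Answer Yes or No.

Yes

Total = 150 ≥ 150: provided.
University 1 (pledges 0, payoff 124): pledging 60 → total 210, payoff 64. No gain.
University 2 (pledges 80, payoff 44): dropping to 0 → total 70, payoff 0. No gain.
University 3 (pledges 0, payoff 124): pledging 20 → total 170, payoff 104. No gain.
University 4 (pledges 70, payoff 54): dropping to 0 → total 80, payoff 0. No gain.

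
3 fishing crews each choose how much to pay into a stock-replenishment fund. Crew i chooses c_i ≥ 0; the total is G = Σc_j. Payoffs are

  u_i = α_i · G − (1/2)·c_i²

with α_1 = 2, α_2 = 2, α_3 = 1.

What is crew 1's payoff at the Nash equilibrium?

8

Crew i's FOC: ∂u_i/∂c_i = α_i − c_i = 0, so c_i* = α_i.
NE contributions = (2, 2, 1); G = 5.
u_1 = α_1·G − ½·(c_1)² = 2·5 − ½·2² = 8.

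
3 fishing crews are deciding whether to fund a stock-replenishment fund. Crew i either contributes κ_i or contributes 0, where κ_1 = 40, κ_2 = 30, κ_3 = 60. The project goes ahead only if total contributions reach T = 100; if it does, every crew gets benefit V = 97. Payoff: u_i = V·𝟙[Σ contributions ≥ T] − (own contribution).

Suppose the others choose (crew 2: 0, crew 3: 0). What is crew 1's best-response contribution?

Others' total = 0. Even contributing 40 gives 40 < 100: no benefit either way.
Best response: 0.

0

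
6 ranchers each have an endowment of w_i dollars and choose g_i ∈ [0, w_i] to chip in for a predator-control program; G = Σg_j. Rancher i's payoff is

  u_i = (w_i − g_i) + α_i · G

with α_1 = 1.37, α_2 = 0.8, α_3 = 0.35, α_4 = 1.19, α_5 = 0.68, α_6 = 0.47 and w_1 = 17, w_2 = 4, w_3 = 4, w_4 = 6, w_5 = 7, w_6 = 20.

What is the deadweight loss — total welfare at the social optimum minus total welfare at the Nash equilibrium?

∂u_i/∂g_i = α_i − 1, so rancher i contributes w_i if α_i > 1, else 0.
α_i > 1 for i ∈ {1, 4}; NE contributions (17, 0, 0, 6, 0, 0), G = 23.
W^NE = Σw_i − G^NE + (Σα_i)·G^NE = 58 + 3.86·23 = 146.78.
Planner: ∂(Σu_j)/∂g_i = Σα_j − 1 = 3.86 > 0, so everyone contributes w_i; G^SO = 58, W^SO = 58 + 3.86·58 = 281.88.
Deadweight loss = 135.1.

135.1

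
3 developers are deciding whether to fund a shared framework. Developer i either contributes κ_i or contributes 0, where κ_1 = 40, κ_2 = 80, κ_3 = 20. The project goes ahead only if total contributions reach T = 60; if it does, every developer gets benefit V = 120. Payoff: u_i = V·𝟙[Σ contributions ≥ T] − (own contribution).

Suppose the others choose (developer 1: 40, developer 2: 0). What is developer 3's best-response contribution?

Others' total = 40. Contributing 20 brings total to 60 ≥ 60: gain V − κ_3 = 100.
Best response: 20.

20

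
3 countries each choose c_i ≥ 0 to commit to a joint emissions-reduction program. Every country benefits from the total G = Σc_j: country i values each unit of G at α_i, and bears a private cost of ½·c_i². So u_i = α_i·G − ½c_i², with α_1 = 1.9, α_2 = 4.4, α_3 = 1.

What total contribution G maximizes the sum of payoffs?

21.9

Planner FOC: ∂(Σu_j)/∂c_i = (Σα_j) − c_i = 0, so c_i^SO = Σα_j = 7.3 for every i; G^SO = 21.9.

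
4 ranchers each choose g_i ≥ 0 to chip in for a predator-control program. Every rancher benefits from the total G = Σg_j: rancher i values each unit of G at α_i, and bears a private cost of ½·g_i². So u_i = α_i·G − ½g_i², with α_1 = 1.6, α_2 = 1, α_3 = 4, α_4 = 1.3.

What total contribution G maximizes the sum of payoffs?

Planner FOC: ∂(Σu_j)/∂g_i = (Σα_j) − g_i = 0, so g_i^SO = Σα_j = 7.9 for every i; G^SO = 31.6.

31.6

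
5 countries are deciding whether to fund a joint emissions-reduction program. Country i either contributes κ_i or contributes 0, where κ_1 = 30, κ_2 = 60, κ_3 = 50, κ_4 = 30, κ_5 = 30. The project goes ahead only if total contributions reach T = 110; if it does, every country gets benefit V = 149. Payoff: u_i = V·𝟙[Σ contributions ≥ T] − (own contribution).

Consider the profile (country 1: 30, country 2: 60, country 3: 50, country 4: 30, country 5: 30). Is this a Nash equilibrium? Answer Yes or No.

No

Total = 200 ≥ 110: provided.
Country 1 (pledges 30, payoff 119): dropping to 0 → total 170, payoff 149. Profitable deviation.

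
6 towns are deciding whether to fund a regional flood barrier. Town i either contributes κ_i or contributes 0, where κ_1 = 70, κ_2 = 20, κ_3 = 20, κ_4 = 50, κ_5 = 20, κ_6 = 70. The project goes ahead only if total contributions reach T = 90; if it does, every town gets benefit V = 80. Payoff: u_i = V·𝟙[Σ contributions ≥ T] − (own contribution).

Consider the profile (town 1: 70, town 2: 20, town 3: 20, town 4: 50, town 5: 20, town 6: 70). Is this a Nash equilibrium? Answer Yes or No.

No

Total = 250 ≥ 90: provided.
Town 1 (pledges 70, payoff 10): dropping to 0 → total 180, payoff 80. Profitable deviation.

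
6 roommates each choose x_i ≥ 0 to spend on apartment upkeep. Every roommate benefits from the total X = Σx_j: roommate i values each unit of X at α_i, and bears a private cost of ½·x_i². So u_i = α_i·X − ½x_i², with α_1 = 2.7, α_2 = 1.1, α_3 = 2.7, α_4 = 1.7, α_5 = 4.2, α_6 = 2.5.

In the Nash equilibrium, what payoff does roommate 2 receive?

Roommate i's FOC: ∂u_i/∂x_i = α_i − x_i = 0, so x_i* = α_i.
NE contributions = (2.7, 1.1, 2.7, 1.7, 4.2, 2.5); X = 14.9.
u_2 = α_2·X − ½·(x_2)² = 1.1·14.9 − ½·1.1² = 15.785.

15.785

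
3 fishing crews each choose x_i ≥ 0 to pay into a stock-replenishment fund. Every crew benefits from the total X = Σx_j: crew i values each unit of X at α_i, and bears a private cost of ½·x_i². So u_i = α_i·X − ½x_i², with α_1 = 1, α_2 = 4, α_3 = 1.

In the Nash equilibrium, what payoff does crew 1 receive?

5.5

Crew i's FOC: ∂u_i/∂x_i = α_i − x_i = 0, so x_i* = α_i.
NE contributions = (1, 4, 1); X = 6.
u_1 = α_1·X − ½·(x_1)² = 1·6 − ½·1² = 5.5.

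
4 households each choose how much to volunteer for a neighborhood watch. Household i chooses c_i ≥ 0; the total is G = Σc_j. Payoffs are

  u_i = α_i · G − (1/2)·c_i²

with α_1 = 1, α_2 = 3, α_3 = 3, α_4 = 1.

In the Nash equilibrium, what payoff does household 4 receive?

7.5

Household i's FOC: ∂u_i/∂c_i = α_i − c_i = 0, so c_i* = α_i.
NE contributions = (1, 3, 3, 1); G = 8.
u_4 = α_4·G − ½·(c_4)² = 1·8 − ½·1² = 7.5.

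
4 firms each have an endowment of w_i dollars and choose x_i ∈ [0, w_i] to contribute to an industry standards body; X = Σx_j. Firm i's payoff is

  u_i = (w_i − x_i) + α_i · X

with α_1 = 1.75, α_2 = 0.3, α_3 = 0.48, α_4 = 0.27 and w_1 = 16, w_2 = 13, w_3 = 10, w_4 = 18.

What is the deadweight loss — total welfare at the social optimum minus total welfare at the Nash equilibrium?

∂u_i/∂x_i = α_i − 1, so firm i contributes w_i if α_i > 1, else 0.
α_i > 1 for i ∈ {1}; NE contributions (16, 0, 0, 0), X = 16.
W^NE = Σw_i − X^NE + (Σα_i)·X^NE = 57 + 1.8·16 = 85.8.
Planner: ∂(Σu_j)/∂x_i = Σα_j − 1 = 1.8 > 0, so everyone contributes w_i; X^SO = 57, W^SO = 57 + 1.8·57 = 159.6.
Deadweight loss = 73.8.

73.8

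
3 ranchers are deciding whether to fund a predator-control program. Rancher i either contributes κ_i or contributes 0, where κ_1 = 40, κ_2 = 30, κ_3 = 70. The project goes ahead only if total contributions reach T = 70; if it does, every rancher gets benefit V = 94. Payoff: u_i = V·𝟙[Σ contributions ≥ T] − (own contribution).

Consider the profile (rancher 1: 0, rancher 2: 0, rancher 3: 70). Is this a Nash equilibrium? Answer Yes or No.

Yes

Total = 70 ≥ 70: provided.
Rancher 1 (pledges 0, payoff 94): pledging 40 → total 110, payoff 54. No gain.
Rancher 2 (pledges 0, payoff 94): pledging 30 → total 100, payoff 64. No gain.
Rancher 3 (pledges 70, payoff 24): dropping to 0 → total 0, payoff 0. No gain.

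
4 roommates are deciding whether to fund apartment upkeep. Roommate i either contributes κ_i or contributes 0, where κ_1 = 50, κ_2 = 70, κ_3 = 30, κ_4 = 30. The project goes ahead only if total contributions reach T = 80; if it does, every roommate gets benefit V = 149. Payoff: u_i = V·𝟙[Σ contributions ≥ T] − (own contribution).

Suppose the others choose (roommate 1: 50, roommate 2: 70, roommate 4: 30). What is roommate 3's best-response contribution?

0

Others' total = 150 ≥ 80; contributing adds cost 30 for no extra benefit.
Best response: 0.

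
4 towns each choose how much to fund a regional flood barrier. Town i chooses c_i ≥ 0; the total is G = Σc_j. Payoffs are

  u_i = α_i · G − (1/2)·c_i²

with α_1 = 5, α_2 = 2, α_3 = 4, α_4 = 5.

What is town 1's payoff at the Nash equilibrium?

67.5

Town i's FOC: ∂u_i/∂c_i = α_i − c_i = 0, so c_i* = α_i.
NE contributions = (5, 2, 4, 5); G = 16.
u_1 = α_1·G − ½·(c_1)² = 5·16 − ½·5² = 67.5.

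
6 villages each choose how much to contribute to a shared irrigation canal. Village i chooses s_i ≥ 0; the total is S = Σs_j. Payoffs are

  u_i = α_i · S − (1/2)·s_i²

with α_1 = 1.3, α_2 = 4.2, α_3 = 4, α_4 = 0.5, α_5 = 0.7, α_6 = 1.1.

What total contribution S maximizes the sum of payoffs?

70.8

Planner FOC: ∂(Σu_j)/∂s_i = (Σα_j) − s_i = 0, so s_i^SO = Σα_j = 11.8 for every i; S^SO = 70.8.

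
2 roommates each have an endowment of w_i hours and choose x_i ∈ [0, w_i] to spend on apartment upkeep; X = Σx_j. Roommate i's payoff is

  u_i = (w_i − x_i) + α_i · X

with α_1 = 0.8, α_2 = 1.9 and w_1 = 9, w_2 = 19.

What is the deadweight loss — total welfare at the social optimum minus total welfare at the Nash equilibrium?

∂u_i/∂x_i = α_i − 1, so roommate i contributes w_i if α_i > 1, else 0.
α_i > 1 for i ∈ {2}; NE contributions (0, 19), X = 19.
W^NE = Σw_i − X^NE + (Σα_i)·X^NE = 28 + 1.7·19 = 60.3.
Planner: ∂(Σu_j)/∂x_i = Σα_j − 1 = 1.7 > 0, so everyone contributes w_i; X^SO = 28, W^SO = 28 + 1.7·28 = 75.6.
Deadweight loss = 15.3.

15.3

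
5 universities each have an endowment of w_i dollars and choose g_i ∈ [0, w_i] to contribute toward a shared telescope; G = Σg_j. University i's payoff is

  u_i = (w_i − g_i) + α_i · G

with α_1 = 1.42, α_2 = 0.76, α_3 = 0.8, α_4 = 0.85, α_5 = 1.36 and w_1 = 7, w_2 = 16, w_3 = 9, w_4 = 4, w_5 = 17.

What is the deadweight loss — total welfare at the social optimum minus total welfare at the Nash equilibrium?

121.51

∂u_i/∂g_i = α_i − 1, so university i contributes w_i if α_i > 1, else 0.
α_i > 1 for i ∈ {1, 5}; NE contributions (7, 0, 0, 0, 17), G = 24.
W^NE = Σw_i − G^NE + (Σα_i)·G^NE = 53 + 4.19·24 = 153.56.
Planner: ∂(Σu_j)/∂g_i = Σα_j − 1 = 4.19 > 0, so everyone contributes w_i; G^SO = 53, W^SO = 53 + 4.19·53 = 275.07.
Deadweight loss = 121.51.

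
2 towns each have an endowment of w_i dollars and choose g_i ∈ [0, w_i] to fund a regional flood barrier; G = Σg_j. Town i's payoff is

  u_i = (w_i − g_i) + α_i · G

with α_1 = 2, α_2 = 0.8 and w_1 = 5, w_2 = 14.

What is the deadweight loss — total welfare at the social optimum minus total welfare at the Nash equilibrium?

∂u_i/∂g_i = α_i − 1, so town i contributes w_i if α_i > 1, else 0.
α_i > 1 for i ∈ {1}; NE contributions (5, 0), G = 5.
W^NE = Σw_i − G^NE + (Σα_i)·G^NE = 19 + 1.8·5 = 28.
Planner: ∂(Σu_j)/∂g_i = Σα_j − 1 = 1.8 > 0, so everyone contributes w_i; G^SO = 19, W^SO = 19 + 1.8·19 = 53.2.
Deadweight loss = 25.2.

25.2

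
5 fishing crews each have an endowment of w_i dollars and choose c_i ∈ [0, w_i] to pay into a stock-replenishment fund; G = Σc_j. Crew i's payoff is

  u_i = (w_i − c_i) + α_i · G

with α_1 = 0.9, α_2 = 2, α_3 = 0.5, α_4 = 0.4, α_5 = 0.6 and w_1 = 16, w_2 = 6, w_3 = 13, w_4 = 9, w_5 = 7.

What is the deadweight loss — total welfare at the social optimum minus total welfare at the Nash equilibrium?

∂u_i/∂c_i = α_i − 1, so crew i contributes w_i if α_i > 1, else 0.
α_i > 1 for i ∈ {2}; NE contributions (0, 6, 0, 0, 0), G = 6.
W^NE = Σw_i − G^NE + (Σα_i)·G^NE = 51 + 3.4·6 = 71.4.
Planner: ∂(Σu_j)/∂c_i = Σα_j − 1 = 3.4 > 0, so everyone contributes w_i; G^SO = 51, W^SO = 51 + 3.4·51 = 224.4.
Deadweight loss = 153.

153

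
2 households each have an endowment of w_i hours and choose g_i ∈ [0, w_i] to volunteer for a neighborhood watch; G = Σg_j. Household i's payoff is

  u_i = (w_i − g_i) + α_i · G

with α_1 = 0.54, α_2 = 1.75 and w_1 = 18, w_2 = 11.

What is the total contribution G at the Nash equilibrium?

∂u_i/∂g_i = α_i − 1, so household i contributes w_i if α_i > 1, else 0.
α_i > 1 for i ∈ {2}; NE contributions (0, 11), G = 11.

11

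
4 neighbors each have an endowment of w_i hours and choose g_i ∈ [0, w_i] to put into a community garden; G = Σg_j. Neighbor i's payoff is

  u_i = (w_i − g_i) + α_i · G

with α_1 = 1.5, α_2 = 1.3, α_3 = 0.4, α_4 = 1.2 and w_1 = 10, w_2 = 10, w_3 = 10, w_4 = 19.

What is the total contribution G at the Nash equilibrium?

39

∂u_i/∂g_i = α_i − 1, so neighbor i contributes w_i if α_i > 1, else 0.
α_i > 1 for i ∈ {1, 2, 4}; NE contributions (10, 10, 0, 19), G = 39.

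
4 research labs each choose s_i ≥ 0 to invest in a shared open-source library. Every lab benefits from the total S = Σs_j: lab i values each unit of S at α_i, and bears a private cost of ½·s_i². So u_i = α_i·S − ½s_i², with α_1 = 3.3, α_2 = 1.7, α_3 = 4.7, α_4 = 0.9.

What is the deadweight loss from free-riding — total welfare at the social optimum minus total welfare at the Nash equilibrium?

130.7

Lab i's FOC: ∂u_i/∂s_i = α_i − s_i = 0, so s_i* = α_i.
NE contributions = (3.3, 1.7, 4.7, 0.9); S = 10.6.
W^NE = (Σα)·S − ½Σα_i² = 10.6² − ½·36.68 = 94.02.
Planner sets s_i = Σα_j = 10.6 for every i, so S^SO = 4·10.6 = 42.4.
W^SO = (Σα)·S^SO − ½·4·(Σα)² = (4/2)·10.6² = 224.72.
Deadweight loss = W^SO − W^NE = 130.7.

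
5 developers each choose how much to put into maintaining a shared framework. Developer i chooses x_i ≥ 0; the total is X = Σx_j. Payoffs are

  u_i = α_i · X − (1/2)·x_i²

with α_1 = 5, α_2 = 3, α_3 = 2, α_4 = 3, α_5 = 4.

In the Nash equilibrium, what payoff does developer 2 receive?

Developer i's FOC: ∂u_i/∂x_i = α_i − x_i = 0, so x_i* = α_i.
NE contributions = (5, 3, 2, 3, 4); X = 17.
u_2 = α_2·X − ½·(x_2)² = 3·17 − ½·3² = 46.5.

46.5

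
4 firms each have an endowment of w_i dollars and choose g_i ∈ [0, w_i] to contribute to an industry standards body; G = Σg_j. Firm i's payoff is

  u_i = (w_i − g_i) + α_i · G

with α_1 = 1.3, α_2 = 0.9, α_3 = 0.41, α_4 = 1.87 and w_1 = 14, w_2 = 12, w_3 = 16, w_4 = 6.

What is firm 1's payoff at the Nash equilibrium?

26

∂u_i/∂g_i = α_i − 1, so firm i contributes w_i if α_i > 1, else 0.
α_i > 1 for i ∈ {1, 4}; NE contributions (14, 0, 0, 6), G = 20.
u_1 = (14 − 14) + 1.3·20 = 26.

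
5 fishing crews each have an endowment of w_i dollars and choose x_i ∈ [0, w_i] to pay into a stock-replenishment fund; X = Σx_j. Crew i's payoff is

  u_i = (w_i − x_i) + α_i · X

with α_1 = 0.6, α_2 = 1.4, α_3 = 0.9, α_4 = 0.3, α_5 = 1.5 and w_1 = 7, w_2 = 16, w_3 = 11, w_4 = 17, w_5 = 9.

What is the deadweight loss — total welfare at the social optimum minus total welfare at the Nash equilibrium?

∂u_i/∂x_i = α_i − 1, so crew i contributes w_i if α_i > 1, else 0.
α_i > 1 for i ∈ {2, 5}; NE contributions (0, 16, 0, 0, 9), X = 25.
W^NE = Σw_i − X^NE + (Σα_i)·X^NE = 60 + 3.7·25 = 152.5.
Planner: ∂(Σu_j)/∂x_i = Σα_j − 1 = 3.7 > 0, so everyone contributes w_i; X^SO = 60, W^SO = 60 + 3.7·60 = 282.
Deadweight loss = 129.5.

129.5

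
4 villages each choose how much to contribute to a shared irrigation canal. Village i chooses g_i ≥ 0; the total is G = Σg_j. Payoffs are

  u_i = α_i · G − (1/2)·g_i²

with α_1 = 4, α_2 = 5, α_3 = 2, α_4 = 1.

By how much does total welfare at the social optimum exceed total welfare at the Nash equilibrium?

Village i's FOC: ∂u_i/∂g_i = α_i − g_i = 0, so g_i* = α_i.
NE contributions = (4, 5, 2, 1); G = 12.
W^NE = (Σα)·G − ½Σα_i² = 12² − ½·46 = 121.
Planner sets g_i = Σα_j = 12 for every i, so G^SO = 4·12 = 48.
W^SO = (Σα)·G^SO − ½·4·(Σα)² = (4/2)·12² = 288.
Deadweight loss = W^SO − W^NE = 167.

167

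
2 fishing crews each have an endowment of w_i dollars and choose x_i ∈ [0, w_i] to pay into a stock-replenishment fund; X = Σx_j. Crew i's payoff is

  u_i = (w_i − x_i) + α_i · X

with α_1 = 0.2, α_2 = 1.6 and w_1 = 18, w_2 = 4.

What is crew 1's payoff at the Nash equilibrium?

18.8

∂u_i/∂x_i = α_i − 1, so crew i contributes w_i if α_i > 1, else 0.
α_i > 1 for i ∈ {2}; NE contributions (0, 4), X = 4.
u_1 = (18 − 0) + 0.2·4 = 18.8.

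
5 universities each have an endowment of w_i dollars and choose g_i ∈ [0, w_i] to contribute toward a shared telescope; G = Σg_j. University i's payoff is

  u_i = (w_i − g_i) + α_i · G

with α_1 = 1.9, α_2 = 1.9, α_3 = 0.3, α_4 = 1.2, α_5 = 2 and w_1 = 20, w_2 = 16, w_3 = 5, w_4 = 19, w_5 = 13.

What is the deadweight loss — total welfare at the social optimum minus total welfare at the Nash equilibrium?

31.5

∂u_i/∂g_i = α_i − 1, so university i contributes w_i if α_i > 1, else 0.
α_i > 1 for i ∈ {1, 2, 4, 5}; NE contributions (20, 16, 0, 19, 13), G = 68.
W^NE = Σw_i − G^NE + (Σα_i)·G^NE = 73 + 6.3·68 = 501.4.
Planner: ∂(Σu_j)/∂g_i = Σα_j − 1 = 6.3 > 0, so everyone contributes w_i; G^SO = 73, W^SO = 73 + 6.3·73 = 532.9.
Deadweight loss = 31.5.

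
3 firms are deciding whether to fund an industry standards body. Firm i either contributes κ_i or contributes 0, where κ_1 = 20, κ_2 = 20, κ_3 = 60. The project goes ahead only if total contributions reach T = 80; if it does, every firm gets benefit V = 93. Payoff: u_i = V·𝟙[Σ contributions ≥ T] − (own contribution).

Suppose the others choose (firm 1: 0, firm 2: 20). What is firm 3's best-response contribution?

Others' total = 20. Contributing 60 brings total to 80 ≥ 80: gain V − κ_3 = 33.
Best response: 60.

60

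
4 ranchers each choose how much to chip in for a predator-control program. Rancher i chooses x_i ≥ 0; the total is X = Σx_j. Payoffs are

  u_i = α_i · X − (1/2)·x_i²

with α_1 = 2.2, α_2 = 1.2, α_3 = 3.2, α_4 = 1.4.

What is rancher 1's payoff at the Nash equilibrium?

Rancher i's FOC: ∂u_i/∂x_i = α_i − x_i = 0, so x_i* = α_i.
NE contributions = (2.2, 1.2, 3.2, 1.4); X = 8.
u_1 = α_1·X − ½·(x_1)² = 2.2·8 − ½·2.2² = 15.18.

15.18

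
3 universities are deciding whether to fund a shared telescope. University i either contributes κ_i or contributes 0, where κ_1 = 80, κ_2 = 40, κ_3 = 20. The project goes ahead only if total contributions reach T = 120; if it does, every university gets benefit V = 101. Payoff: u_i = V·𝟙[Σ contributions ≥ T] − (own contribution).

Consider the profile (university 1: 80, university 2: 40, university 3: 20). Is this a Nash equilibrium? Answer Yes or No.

Total = 140 ≥ 120: provided.
University 1 (pledges 80, payoff 21): dropping to 0 → total 60, payoff 0. No gain.
University 2 (pledges 40, payoff 61): dropping to 0 → total 100, payoff 0. No gain.
University 3 (pledges 20, payoff 81): dropping to 0 → total 120, payoff 101. Profitable deviation.

No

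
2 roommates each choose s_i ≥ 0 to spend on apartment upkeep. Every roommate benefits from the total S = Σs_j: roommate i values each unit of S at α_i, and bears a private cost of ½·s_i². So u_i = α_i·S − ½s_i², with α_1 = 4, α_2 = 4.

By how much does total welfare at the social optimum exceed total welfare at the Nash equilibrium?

16

Roommate i's FOC: ∂u_i/∂s_i = α_i − s_i = 0, so s_i* = α_i.
NE contributions = (4, 4); S = 8.
W^NE = (Σα)·S − ½Σα_i² = 8² − ½·32 = 48.
Planner sets s_i = Σα_j = 8 for every i, so S^SO = 2·8 = 16.
W^SO = (Σα)·S^SO − ½·2·(Σα)² = (2/2)·8² = 64.
Deadweight loss = W^SO − W^NE = 16.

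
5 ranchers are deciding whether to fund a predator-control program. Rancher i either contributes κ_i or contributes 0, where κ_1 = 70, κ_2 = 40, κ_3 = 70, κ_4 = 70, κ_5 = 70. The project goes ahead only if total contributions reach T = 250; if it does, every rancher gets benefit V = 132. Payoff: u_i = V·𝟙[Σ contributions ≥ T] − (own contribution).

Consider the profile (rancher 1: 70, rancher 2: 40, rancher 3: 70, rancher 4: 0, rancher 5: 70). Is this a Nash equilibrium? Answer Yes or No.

Total = 250 ≥ 250: provided.
Rancher 1 (pledges 70, payoff 62): dropping to 0 → total 180, payoff 0. No gain.
Rancher 2 (pledges 40, payoff 92): dropping to 0 → total 210, payoff 0. No gain.
Rancher 3 (pledges 70, payoff 62): dropping to 0 → total 180, payoff 0. No gain.
Rancher 4 (pledges 0, payoff 132): pledging 70 → total 320, payoff 62. No gain.
Rancher 5 (pledges 70, payoff 62): dropping to 0 → total 180, payoff 0. No gain.

Yes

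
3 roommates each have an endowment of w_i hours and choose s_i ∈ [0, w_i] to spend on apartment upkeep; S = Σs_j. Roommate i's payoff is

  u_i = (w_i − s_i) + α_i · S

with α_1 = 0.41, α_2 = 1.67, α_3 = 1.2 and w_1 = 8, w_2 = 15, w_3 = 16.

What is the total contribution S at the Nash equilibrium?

∂u_i/∂s_i = α_i − 1, so roommate i contributes w_i if α_i > 1, else 0.
α_i > 1 for i ∈ {2, 3}; NE contributions (0, 15, 16), S = 31.

31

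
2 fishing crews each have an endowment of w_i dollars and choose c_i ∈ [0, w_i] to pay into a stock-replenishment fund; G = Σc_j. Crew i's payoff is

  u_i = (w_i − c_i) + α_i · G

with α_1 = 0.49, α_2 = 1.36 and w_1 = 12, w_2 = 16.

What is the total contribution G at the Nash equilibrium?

∂u_i/∂c_i = α_i − 1, so crew i contributes w_i if α_i > 1, else 0.
α_i > 1 for i ∈ {2}; NE contributions (0, 16), G = 16.

16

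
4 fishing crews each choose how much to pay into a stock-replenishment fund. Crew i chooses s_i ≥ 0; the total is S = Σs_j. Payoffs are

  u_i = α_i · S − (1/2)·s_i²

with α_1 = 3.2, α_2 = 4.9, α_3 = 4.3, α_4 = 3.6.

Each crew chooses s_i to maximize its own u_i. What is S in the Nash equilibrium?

Crew i's FOC: ∂u_i/∂s_i = α_i − s_i = 0, so s_i* = α_i.
NE contributions = (3.2, 4.9, 4.3, 3.6); S = 16.

16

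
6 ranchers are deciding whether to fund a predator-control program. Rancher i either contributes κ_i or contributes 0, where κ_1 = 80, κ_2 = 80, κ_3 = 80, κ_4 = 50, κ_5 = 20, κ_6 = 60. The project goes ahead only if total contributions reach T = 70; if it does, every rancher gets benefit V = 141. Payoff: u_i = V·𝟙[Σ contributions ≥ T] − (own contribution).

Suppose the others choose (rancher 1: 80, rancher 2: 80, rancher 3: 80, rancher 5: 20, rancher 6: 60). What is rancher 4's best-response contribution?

Others' total = 320 ≥ 70; contributing adds cost 50 for no extra benefit.
Best response: 0.

0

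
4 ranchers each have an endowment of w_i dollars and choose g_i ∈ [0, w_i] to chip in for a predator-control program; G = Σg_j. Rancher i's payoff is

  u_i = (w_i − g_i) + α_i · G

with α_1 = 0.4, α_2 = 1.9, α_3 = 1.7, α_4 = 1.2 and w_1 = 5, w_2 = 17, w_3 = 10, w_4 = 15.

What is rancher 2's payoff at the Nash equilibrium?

79.8

∂u_i/∂g_i = α_i − 1, so rancher i contributes w_i if α_i > 1, else 0.
α_i > 1 for i ∈ {2, 3, 4}; NE contributions (0, 17, 10, 15), G = 42.
u_2 = (17 − 17) + 1.9·42 = 79.8.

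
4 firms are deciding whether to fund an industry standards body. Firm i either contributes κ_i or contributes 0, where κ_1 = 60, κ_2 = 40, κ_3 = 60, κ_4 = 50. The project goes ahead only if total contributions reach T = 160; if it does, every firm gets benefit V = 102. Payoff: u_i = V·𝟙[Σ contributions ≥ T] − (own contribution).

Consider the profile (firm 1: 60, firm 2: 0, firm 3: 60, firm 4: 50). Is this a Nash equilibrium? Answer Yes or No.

Yes

Total = 170 ≥ 160: provided.
Firm 1 (pledges 60, payoff 42): dropping to 0 → total 110, payoff 0. No gain.
Firm 2 (pledges 0, payoff 102): pledging 40 → total 210, payoff 62. No gain.
Firm 3 (pledges 60, payoff 42): dropping to 0 → total 110, payoff 0. No gain.
Firm 4 (pledges 50, payoff 52): dropping to 0 → total 120, payoff 0. No gain.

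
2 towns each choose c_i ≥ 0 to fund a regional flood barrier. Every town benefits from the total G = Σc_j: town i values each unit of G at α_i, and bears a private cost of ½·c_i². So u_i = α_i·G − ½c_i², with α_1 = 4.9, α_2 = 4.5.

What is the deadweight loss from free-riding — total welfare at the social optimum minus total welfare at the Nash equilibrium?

Town i's FOC: ∂u_i/∂c_i = α_i − c_i = 0, so c_i* = α_i.
NE contributions = (4.9, 4.5); G = 9.4.
W^NE = (Σα)·G − ½Σα_i² = 9.4² − ½·44.26 = 66.23.
Planner sets c_i = Σα_j = 9.4 for every i, so G^SO = 2·9.4 = 18.8.
W^SO = (Σα)·G^SO − ½·2·(Σα)² = (2/2)·9.4² = 88.36.
Deadweight loss = W^SO − W^NE = 22.13.

22.13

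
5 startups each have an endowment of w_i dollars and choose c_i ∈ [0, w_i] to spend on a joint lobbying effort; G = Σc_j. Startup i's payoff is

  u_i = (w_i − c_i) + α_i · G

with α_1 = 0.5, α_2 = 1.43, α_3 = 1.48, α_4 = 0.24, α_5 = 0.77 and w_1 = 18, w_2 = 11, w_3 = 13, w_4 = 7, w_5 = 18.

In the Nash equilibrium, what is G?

24

∂u_i/∂c_i = α_i − 1, so startup i contributes w_i if α_i > 1, else 0.
α_i > 1 for i ∈ {2, 3}; NE contributions (0, 11, 13, 0, 0), G = 24.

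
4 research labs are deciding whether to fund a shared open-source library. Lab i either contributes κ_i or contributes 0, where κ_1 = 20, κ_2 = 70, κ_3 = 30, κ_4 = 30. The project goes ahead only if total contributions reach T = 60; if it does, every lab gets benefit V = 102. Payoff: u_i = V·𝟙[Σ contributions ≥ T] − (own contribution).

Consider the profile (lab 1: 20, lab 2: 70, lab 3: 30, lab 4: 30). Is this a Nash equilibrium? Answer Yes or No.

Total = 150 ≥ 60: provided.
Lab 1 (pledges 20, payoff 82): dropping to 0 → total 130, payoff 102. Profitable deviation.

No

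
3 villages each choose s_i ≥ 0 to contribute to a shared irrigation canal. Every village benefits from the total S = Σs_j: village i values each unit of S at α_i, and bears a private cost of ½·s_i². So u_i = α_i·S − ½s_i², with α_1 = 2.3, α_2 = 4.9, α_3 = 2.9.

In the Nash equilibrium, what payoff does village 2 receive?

37.485

Village i's FOC: ∂u_i/∂s_i = α_i − s_i = 0, so s_i* = α_i.
NE contributions = (2.3, 4.9, 2.9); S = 10.1.
u_2 = α_2·S − ½·(s_2)² = 4.9·10.1 − ½·4.9² = 37.485.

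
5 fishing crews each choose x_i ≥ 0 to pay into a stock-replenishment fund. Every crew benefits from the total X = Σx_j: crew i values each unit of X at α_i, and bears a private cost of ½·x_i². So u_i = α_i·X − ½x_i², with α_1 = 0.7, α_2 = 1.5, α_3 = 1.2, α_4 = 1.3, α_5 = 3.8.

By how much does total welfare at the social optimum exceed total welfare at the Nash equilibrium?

Crew i's FOC: ∂u_i/∂x_i = α_i − x_i = 0, so x_i* = α_i.
NE contributions = (0.7, 1.5, 1.2, 1.3, 3.8); X = 8.5.
W^NE = (Σα)·X − ½Σα_i² = 8.5² − ½·20.31 = 62.095.
Planner sets x_i = Σα_j = 8.5 for every i, so X^SO = 5·8.5 = 42.5.
W^SO = (Σα)·X^SO − ½·5·(Σα)² = (5/2)·8.5² = 180.625.
Deadweight loss = W^SO − W^NE = 118.53.

118.53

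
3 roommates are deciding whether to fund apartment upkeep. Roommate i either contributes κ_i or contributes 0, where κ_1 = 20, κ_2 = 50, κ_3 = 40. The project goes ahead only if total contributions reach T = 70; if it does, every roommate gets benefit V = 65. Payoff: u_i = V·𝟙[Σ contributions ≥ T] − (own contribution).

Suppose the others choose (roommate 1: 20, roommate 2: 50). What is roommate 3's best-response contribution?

0

Others' total = 70 ≥ 70; contributing adds cost 40 for no extra benefit.
Best response: 0.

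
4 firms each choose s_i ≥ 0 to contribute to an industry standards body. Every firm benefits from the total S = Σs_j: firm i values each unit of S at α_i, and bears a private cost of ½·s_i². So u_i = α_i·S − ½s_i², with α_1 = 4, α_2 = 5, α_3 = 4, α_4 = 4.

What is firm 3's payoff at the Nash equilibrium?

Firm i's FOC: ∂u_i/∂s_i = α_i − s_i = 0, so s_i* = α_i.
NE contributions = (4, 5, 4, 4); S = 17.
u_3 = α_3·S − ½·(s_3)² = 4·17 − ½·4² = 60.

60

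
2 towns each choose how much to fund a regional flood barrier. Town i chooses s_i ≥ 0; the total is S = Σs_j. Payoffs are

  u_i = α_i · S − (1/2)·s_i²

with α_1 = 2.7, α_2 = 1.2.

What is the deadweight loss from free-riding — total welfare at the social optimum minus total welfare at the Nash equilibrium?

4.365

Town i's FOC: ∂u_i/∂s_i = α_i − s_i = 0, so s_i* = α_i.
NE contributions = (2.7, 1.2); S = 3.9.
W^NE = (Σα)·S − ½Σα_i² = 3.9² − ½·8.73 = 10.845.
Planner sets s_i = Σα_j = 3.9 for every i, so S^SO = 2·3.9 = 7.8.
W^SO = (Σα)·S^SO − ½·2·(Σα)² = (2/2)·3.9² = 15.21.
Deadweight loss = W^SO − W^NE = 4.365.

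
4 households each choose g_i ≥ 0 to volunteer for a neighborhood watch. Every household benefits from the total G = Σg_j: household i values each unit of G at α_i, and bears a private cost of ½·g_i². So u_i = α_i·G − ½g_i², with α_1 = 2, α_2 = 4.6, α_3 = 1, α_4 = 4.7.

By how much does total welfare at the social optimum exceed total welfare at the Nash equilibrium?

175.415

Household i's FOC: ∂u_i/∂g_i = α_i − g_i = 0, so g_i* = α_i.
NE contributions = (2, 4.6, 1, 4.7); G = 12.3.
W^NE = (Σα)·G − ½Σα_i² = 12.3² − ½·48.25 = 127.165.
Planner sets g_i = Σα_j = 12.3 for every i, so G^SO = 4·12.3 = 49.2.
W^SO = (Σα)·G^SO − ½·4·(Σα)² = (4/2)·12.3² = 302.58.
Deadweight loss = W^SO − W^NE = 175.415.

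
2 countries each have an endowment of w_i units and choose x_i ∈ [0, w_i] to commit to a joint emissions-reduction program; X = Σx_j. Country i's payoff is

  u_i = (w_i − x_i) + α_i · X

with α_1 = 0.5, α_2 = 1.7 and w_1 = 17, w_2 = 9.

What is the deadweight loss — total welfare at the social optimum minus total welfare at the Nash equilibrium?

20.4

∂u_i/∂x_i = α_i − 1, so country i contributes w_i if α_i > 1, else 0.
α_i > 1 for i ∈ {2}; NE contributions (0, 9), X = 9.
W^NE = Σw_i − X^NE + (Σα_i)·X^NE = 26 + 1.2·9 = 36.8.
Planner: ∂(Σu_j)/∂x_i = Σα_j − 1 = 1.2 > 0, so everyone contributes w_i; X^SO = 26, W^SO = 26 + 1.2·26 = 57.2.
Deadweight loss = 20.4.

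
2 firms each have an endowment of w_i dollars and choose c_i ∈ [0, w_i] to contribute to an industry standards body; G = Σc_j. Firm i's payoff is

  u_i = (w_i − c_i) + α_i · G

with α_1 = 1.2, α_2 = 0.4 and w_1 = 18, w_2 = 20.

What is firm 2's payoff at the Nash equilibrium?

27.2

∂u_i/∂c_i = α_i − 1, so firm i contributes w_i if α_i > 1, else 0.
α_i > 1 for i ∈ {1}; NE contributions (18, 0), G = 18.
u_2 = (20 − 0) + 0.4·18 = 27.2.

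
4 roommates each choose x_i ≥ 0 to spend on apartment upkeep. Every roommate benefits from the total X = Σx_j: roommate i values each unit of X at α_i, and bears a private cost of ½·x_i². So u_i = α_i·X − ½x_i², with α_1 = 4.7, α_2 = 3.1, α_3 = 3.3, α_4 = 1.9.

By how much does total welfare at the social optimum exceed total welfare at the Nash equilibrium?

Roommate i's FOC: ∂u_i/∂x_i = α_i − x_i = 0, so x_i* = α_i.
NE contributions = (4.7, 3.1, 3.3, 1.9); X = 13.
W^NE = (Σα)·X − ½Σα_i² = 13² − ½·46.2 = 145.9.
Planner sets x_i = Σα_j = 13 for every i, so X^SO = 4·13 = 52.
W^SO = (Σα)·X^SO − ½·4·(Σα)² = (4/2)·13² = 338.
Deadweight loss = W^SO − W^NE = 192.1.

192.1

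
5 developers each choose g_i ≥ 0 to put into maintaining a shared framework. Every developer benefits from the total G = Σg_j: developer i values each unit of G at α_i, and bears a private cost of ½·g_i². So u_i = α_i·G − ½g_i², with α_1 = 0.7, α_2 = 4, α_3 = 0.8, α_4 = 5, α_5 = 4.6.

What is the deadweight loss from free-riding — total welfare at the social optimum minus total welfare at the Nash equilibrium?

373.66

Developer i's FOC: ∂u_i/∂g_i = α_i − g_i = 0, so g_i* = α_i.
NE contributions = (0.7, 4, 0.8, 5, 4.6); G = 15.1.
W^NE = (Σα)·G − ½Σα_i² = 15.1² − ½·63.29 = 196.365.
Planner sets g_i = Σα_j = 15.1 for every i, so G^SO = 5·15.1 = 75.5.
W^SO = (Σα)·G^SO − ½·5·(Σα)² = (5/2)·15.1² = 570.025.
Deadweight loss = W^SO − W^NE = 373.66.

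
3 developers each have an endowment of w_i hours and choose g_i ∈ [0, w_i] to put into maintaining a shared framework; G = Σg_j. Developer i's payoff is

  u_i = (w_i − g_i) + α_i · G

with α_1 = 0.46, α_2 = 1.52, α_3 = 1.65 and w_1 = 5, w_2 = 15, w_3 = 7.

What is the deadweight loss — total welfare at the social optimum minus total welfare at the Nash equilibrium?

13.15

∂u_i/∂g_i = α_i − 1, so developer i contributes w_i if α_i > 1, else 0.
α_i > 1 for i ∈ {2, 3}; NE contributions (0, 15, 7), G = 22.
W^NE = Σw_i − G^NE + (Σα_i)·G^NE = 27 + 2.63·22 = 84.86.
Planner: ∂(Σu_j)/∂g_i = Σα_j − 1 = 2.63 > 0, so everyone contributes w_i; G^SO = 27, W^SO = 27 + 2.63·27 = 98.01.
Deadweight loss = 13.15.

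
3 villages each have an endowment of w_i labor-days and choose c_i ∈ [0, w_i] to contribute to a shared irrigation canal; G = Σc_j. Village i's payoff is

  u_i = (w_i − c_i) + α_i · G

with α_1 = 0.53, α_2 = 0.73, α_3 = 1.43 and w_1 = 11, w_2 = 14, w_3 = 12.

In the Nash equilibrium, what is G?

∂u_i/∂c_i = α_i − 1, so village i contributes w_i if α_i > 1, else 0.
α_i > 1 for i ∈ {3}; NE contributions (0, 0, 12), G = 12.

12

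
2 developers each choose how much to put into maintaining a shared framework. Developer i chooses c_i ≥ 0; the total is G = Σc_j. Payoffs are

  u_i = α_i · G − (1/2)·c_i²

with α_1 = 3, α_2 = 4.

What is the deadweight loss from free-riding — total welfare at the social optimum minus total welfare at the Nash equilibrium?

Developer i's FOC: ∂u_i/∂c_i = α_i − c_i = 0, so c_i* = α_i.
NE contributions = (3, 4); G = 7.
W^NE = (Σα)·G − ½Σα_i² = 7² − ½·25 = 36.5.
Planner sets c_i = Σα_j = 7 for every i, so G^SO = 2·7 = 14.
W^SO = (Σα)·G^SO − ½·2·(Σα)² = (2/2)·7² = 49.
Deadweight loss = W^SO − W^NE = 12.5.

12.5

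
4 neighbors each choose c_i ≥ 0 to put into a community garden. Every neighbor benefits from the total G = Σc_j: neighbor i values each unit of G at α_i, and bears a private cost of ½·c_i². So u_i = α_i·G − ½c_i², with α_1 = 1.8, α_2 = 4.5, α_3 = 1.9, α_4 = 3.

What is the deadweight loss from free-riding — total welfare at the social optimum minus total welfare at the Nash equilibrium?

Neighbor i's FOC: ∂u_i/∂c_i = α_i − c_i = 0, so c_i* = α_i.
NE contributions = (1.8, 4.5, 1.9, 3); G = 11.2.
W^NE = (Σα)·G − ½Σα_i² = 11.2² − ½·36.1 = 107.39.
Planner sets c_i = Σα_j = 11.2 for every i, so G^SO = 4·11.2 = 44.8.
W^SO = (Σα)·G^SO − ½·4·(Σα)² = (4/2)·11.2² = 250.88.
Deadweight loss = W^SO − W^NE = 143.49.

143.49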